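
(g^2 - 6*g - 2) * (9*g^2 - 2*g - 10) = 9*g^4 - 56*g^3 - 16*g^2 + 64*g + 20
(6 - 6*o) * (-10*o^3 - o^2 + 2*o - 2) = 60*o^4 - 54*o^3 - 18*o^2 + 24*o - 12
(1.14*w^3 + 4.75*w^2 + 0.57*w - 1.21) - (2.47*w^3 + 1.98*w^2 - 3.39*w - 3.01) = -1.33*w^3 + 2.77*w^2 + 3.96*w + 1.8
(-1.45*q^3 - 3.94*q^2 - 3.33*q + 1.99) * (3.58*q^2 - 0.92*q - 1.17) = -5.191*q^5 - 12.7712*q^4 - 6.6001*q^3 + 14.7976*q^2 + 2.0653*q - 2.3283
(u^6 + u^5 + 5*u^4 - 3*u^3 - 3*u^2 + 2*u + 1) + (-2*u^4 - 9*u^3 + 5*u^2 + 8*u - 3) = u^6 + u^5 + 3*u^4 - 12*u^3 + 2*u^2 + 10*u - 2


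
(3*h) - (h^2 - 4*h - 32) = -h^2 + 7*h + 32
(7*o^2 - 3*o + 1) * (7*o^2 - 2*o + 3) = 49*o^4 - 35*o^3 + 34*o^2 - 11*o + 3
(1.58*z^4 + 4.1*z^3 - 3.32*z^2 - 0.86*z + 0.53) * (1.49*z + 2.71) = 2.3542*z^5 + 10.3908*z^4 + 6.1642*z^3 - 10.2786*z^2 - 1.5409*z + 1.4363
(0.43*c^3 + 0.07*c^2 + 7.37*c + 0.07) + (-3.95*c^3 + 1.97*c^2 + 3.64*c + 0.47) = -3.52*c^3 + 2.04*c^2 + 11.01*c + 0.54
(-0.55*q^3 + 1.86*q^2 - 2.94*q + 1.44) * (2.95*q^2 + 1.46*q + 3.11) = -1.6225*q^5 + 4.684*q^4 - 7.6679*q^3 + 5.7402*q^2 - 7.041*q + 4.4784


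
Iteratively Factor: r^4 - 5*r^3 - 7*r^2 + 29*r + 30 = (r + 2)*(r^3 - 7*r^2 + 7*r + 15) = (r + 1)*(r + 2)*(r^2 - 8*r + 15) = (r - 3)*(r + 1)*(r + 2)*(r - 5)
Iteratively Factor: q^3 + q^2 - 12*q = (q - 3)*(q^2 + 4*q) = q*(q - 3)*(q + 4)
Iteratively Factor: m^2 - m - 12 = (m + 3)*(m - 4)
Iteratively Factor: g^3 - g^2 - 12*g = (g - 4)*(g^2 + 3*g) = (g - 4)*(g + 3)*(g)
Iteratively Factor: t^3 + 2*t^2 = (t)*(t^2 + 2*t) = t^2*(t + 2)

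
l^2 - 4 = (l - 2)*(l + 2)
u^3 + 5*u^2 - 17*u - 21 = (u - 3)*(u + 1)*(u + 7)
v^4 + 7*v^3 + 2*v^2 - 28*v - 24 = (v - 2)*(v + 1)*(v + 2)*(v + 6)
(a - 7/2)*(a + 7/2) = a^2 - 49/4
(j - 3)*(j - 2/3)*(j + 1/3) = j^3 - 10*j^2/3 + 7*j/9 + 2/3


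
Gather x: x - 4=x - 4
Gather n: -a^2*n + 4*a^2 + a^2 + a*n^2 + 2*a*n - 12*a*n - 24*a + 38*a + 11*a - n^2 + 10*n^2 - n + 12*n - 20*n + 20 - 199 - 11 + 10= 5*a^2 + 25*a + n^2*(a + 9) + n*(-a^2 - 10*a - 9) - 180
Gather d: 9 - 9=0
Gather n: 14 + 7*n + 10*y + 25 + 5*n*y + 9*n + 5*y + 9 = n*(5*y + 16) + 15*y + 48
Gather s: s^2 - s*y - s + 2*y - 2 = s^2 + s*(-y - 1) + 2*y - 2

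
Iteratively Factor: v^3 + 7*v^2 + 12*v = (v + 4)*(v^2 + 3*v) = (v + 3)*(v + 4)*(v)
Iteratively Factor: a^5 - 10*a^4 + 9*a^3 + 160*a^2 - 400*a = (a - 5)*(a^4 - 5*a^3 - 16*a^2 + 80*a) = (a - 5)*(a + 4)*(a^3 - 9*a^2 + 20*a) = (a - 5)^2*(a + 4)*(a^2 - 4*a) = a*(a - 5)^2*(a + 4)*(a - 4)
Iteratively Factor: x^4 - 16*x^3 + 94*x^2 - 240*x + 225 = (x - 5)*(x^3 - 11*x^2 + 39*x - 45) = (x - 5)*(x - 3)*(x^2 - 8*x + 15) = (x - 5)*(x - 3)^2*(x - 5)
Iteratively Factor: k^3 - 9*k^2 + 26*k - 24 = (k - 3)*(k^2 - 6*k + 8) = (k - 4)*(k - 3)*(k - 2)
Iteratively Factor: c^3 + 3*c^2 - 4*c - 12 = (c - 2)*(c^2 + 5*c + 6) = (c - 2)*(c + 2)*(c + 3)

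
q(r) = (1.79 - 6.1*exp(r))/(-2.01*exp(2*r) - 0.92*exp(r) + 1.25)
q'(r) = (1.79 - 6.1*exp(r))*(4.02*exp(2*r) + 0.92*exp(r))/(-2.01*exp(2*r) - 0.92*exp(r) + 1.25)^2 - 6.1*exp(r)/(-2.01*exp(2*r) - 0.92*exp(r) + 1.25) = (-12.261*exp(2*r) + 7.1958*exp(r) - 5.9782)*exp(r)/(4.0401*exp(4*r) + 3.6984*exp(3*r) - 4.1786*exp(2*r) - 2.3*exp(r) + 1.5625)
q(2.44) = 0.25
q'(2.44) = -0.24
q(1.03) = 0.89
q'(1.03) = -0.79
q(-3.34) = 1.30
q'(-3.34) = -0.14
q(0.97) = 0.94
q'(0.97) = -0.83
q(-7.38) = 1.43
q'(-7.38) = -0.00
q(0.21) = 1.95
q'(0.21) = -2.24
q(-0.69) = -4.49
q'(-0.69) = -34.18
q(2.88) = 0.16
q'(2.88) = -0.16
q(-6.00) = 1.42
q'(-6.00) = -0.00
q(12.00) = 0.00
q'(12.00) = 0.00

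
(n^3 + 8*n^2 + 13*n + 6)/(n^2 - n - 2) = (n^2 + 7*n + 6)/(n - 2)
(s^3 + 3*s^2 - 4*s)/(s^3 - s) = (s + 4)/(s + 1)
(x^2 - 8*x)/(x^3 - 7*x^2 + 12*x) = (x - 8)/(x^2 - 7*x + 12)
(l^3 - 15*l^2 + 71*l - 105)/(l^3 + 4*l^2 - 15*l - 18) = (l^2 - 12*l + 35)/(l^2 + 7*l + 6)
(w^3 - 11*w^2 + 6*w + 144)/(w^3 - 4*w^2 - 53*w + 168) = (w^2 - 3*w - 18)/(w^2 + 4*w - 21)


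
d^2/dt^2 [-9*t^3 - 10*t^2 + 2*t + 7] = -54*t - 20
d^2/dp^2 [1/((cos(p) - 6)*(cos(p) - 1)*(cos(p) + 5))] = (18*(1 - cos(p)^2)^2 + 12*sin(p)^6 + 3*cos(p)^6 + 22*cos(p)^5 + 64*cos(p)^3 - 1159*cos(p)^2 - 702*cos(p) + 1772)/((cos(p) - 6)^3*(cos(p) - 1)^3*(cos(p) + 5)^3)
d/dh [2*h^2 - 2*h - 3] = 4*h - 2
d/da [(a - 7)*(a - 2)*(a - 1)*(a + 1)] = 4*a^3 - 27*a^2 + 26*a + 9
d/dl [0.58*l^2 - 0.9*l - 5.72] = 1.16*l - 0.9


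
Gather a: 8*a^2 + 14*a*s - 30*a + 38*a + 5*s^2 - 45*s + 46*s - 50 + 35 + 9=8*a^2 + a*(14*s + 8) + 5*s^2 + s - 6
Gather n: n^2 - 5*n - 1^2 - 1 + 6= n^2 - 5*n + 4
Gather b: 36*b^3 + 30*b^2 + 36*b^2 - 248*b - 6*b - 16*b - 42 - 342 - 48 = 36*b^3 + 66*b^2 - 270*b - 432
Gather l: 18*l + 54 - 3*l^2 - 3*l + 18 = -3*l^2 + 15*l + 72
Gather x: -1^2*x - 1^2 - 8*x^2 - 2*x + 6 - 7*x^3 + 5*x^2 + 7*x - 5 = -7*x^3 - 3*x^2 + 4*x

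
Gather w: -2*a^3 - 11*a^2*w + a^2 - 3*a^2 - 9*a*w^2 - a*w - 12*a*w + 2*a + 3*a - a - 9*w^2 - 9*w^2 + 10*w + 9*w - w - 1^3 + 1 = -2*a^3 - 2*a^2 + 4*a + w^2*(-9*a - 18) + w*(-11*a^2 - 13*a + 18)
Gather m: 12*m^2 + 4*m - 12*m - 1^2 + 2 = 12*m^2 - 8*m + 1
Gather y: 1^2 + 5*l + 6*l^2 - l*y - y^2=6*l^2 - l*y + 5*l - y^2 + 1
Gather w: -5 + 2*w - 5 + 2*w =4*w - 10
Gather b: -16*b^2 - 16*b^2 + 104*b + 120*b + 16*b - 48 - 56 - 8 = -32*b^2 + 240*b - 112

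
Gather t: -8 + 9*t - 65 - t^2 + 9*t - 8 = -t^2 + 18*t - 81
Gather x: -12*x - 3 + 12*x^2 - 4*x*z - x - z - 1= 12*x^2 + x*(-4*z - 13) - z - 4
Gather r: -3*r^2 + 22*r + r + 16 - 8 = -3*r^2 + 23*r + 8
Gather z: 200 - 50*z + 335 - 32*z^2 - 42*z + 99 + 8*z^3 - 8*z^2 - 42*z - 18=8*z^3 - 40*z^2 - 134*z + 616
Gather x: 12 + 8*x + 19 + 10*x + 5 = 18*x + 36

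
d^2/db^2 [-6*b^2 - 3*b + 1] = -12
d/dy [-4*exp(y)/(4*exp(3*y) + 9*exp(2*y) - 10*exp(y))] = (32*exp(y) + 36)*exp(y)/(4*exp(2*y) + 9*exp(y) - 10)^2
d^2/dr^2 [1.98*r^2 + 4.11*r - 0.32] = 3.96000000000000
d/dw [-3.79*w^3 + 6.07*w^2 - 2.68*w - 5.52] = -11.37*w^2 + 12.14*w - 2.68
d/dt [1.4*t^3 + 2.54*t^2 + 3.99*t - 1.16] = 4.2*t^2 + 5.08*t + 3.99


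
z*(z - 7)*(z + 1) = z^3 - 6*z^2 - 7*z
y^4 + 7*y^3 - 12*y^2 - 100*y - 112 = (y - 4)*(y + 2)^2*(y + 7)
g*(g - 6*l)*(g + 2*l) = g^3 - 4*g^2*l - 12*g*l^2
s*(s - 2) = s^2 - 2*s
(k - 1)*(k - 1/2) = k^2 - 3*k/2 + 1/2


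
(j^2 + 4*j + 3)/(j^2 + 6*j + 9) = (j + 1)/(j + 3)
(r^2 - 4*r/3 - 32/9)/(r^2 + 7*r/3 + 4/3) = (r - 8/3)/(r + 1)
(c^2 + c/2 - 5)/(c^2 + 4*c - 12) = (c + 5/2)/(c + 6)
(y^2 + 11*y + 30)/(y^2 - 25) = (y + 6)/(y - 5)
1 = 1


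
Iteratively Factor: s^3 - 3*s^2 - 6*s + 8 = (s - 1)*(s^2 - 2*s - 8) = (s - 4)*(s - 1)*(s + 2)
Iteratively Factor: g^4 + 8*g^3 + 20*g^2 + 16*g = (g + 4)*(g^3 + 4*g^2 + 4*g) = (g + 2)*(g + 4)*(g^2 + 2*g) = g*(g + 2)*(g + 4)*(g + 2)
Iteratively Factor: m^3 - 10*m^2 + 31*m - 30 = (m - 5)*(m^2 - 5*m + 6) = (m - 5)*(m - 3)*(m - 2)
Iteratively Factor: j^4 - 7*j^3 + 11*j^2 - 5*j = (j)*(j^3 - 7*j^2 + 11*j - 5) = j*(j - 5)*(j^2 - 2*j + 1) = j*(j - 5)*(j - 1)*(j - 1)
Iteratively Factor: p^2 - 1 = (p + 1)*(p - 1)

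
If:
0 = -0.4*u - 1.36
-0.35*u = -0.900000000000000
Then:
No Solution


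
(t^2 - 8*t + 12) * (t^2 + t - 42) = t^4 - 7*t^3 - 38*t^2 + 348*t - 504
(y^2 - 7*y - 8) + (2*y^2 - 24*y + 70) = 3*y^2 - 31*y + 62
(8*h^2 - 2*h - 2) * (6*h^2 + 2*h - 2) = 48*h^4 + 4*h^3 - 32*h^2 + 4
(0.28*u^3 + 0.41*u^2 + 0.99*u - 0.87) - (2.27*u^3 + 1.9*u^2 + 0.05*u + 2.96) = -1.99*u^3 - 1.49*u^2 + 0.94*u - 3.83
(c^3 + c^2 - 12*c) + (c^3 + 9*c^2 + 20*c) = 2*c^3 + 10*c^2 + 8*c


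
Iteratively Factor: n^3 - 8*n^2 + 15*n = (n)*(n^2 - 8*n + 15) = n*(n - 3)*(n - 5)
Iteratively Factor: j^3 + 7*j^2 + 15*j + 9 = (j + 1)*(j^2 + 6*j + 9) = (j + 1)*(j + 3)*(j + 3)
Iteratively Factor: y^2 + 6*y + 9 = (y + 3)*(y + 3)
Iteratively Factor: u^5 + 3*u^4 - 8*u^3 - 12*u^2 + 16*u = (u - 1)*(u^4 + 4*u^3 - 4*u^2 - 16*u) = (u - 2)*(u - 1)*(u^3 + 6*u^2 + 8*u) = u*(u - 2)*(u - 1)*(u^2 + 6*u + 8) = u*(u - 2)*(u - 1)*(u + 2)*(u + 4)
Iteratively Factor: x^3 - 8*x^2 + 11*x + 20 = (x - 5)*(x^2 - 3*x - 4) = (x - 5)*(x + 1)*(x - 4)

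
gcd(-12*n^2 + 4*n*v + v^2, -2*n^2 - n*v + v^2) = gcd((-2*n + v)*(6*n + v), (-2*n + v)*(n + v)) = -2*n + v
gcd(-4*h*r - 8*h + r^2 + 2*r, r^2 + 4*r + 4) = r + 2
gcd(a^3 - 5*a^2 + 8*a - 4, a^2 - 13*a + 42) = 1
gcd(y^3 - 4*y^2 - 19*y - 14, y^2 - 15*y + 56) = y - 7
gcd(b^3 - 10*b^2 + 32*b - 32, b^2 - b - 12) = b - 4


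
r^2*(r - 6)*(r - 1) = r^4 - 7*r^3 + 6*r^2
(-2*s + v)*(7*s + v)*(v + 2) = -14*s^2*v - 28*s^2 + 5*s*v^2 + 10*s*v + v^3 + 2*v^2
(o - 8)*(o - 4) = o^2 - 12*o + 32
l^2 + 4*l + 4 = (l + 2)^2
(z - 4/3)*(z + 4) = z^2 + 8*z/3 - 16/3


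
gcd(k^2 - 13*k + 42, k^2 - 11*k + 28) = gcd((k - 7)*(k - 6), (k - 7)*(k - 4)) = k - 7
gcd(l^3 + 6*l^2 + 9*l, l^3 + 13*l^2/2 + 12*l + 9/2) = l^2 + 6*l + 9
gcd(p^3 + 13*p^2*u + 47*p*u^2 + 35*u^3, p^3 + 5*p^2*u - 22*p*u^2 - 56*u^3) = p + 7*u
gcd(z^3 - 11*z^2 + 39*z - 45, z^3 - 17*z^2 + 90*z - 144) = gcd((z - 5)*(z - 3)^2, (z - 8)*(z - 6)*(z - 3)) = z - 3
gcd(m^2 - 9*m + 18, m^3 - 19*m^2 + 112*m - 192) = m - 3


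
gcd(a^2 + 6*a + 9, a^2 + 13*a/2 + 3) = 1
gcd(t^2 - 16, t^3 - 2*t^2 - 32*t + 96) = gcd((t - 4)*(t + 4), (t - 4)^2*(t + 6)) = t - 4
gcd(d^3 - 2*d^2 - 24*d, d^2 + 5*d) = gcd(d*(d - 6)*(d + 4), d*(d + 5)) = d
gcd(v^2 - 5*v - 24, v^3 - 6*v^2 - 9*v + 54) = v + 3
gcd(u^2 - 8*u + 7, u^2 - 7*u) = u - 7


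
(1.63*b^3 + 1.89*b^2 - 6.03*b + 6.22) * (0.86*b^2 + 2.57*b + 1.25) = 1.4018*b^5 + 5.8145*b^4 + 1.709*b^3 - 7.7854*b^2 + 8.4479*b + 7.775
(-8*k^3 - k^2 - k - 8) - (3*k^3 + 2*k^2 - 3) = -11*k^3 - 3*k^2 - k - 5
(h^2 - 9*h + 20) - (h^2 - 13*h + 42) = 4*h - 22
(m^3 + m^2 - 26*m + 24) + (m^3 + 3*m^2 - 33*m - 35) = 2*m^3 + 4*m^2 - 59*m - 11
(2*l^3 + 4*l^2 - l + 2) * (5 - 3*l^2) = -6*l^5 - 12*l^4 + 13*l^3 + 14*l^2 - 5*l + 10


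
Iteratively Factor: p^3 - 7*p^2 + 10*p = (p - 2)*(p^2 - 5*p) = (p - 5)*(p - 2)*(p)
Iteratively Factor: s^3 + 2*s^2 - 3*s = (s)*(s^2 + 2*s - 3) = s*(s + 3)*(s - 1)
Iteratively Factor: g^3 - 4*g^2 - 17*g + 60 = (g + 4)*(g^2 - 8*g + 15) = (g - 3)*(g + 4)*(g - 5)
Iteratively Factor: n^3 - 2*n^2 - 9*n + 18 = (n + 3)*(n^2 - 5*n + 6) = (n - 3)*(n + 3)*(n - 2)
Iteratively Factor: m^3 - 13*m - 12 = (m + 1)*(m^2 - m - 12) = (m - 4)*(m + 1)*(m + 3)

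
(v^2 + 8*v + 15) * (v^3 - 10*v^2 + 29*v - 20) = v^5 - 2*v^4 - 36*v^3 + 62*v^2 + 275*v - 300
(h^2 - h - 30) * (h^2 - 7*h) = h^4 - 8*h^3 - 23*h^2 + 210*h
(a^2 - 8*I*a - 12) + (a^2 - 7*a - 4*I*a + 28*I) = 2*a^2 - 7*a - 12*I*a - 12 + 28*I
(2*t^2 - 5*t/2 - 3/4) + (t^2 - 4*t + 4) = 3*t^2 - 13*t/2 + 13/4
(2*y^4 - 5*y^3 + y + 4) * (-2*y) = -4*y^5 + 10*y^4 - 2*y^2 - 8*y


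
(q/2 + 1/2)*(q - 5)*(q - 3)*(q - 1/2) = q^4/2 - 15*q^3/4 + 21*q^2/4 + 23*q/4 - 15/4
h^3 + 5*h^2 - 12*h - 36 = (h - 3)*(h + 2)*(h + 6)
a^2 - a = a*(a - 1)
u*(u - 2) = u^2 - 2*u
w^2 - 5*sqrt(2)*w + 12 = (w - 3*sqrt(2))*(w - 2*sqrt(2))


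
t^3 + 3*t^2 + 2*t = t*(t + 1)*(t + 2)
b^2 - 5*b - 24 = (b - 8)*(b + 3)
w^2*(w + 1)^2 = w^4 + 2*w^3 + w^2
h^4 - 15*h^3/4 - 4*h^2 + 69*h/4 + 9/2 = (h - 3)^2*(h + 1/4)*(h + 2)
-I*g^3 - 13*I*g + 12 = (g - 4*I)*(g + 3*I)*(-I*g + 1)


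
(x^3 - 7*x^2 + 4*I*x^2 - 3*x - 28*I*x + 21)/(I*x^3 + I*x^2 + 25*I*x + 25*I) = (-I*x^3 + x^2*(4 + 7*I) + x*(-28 + 3*I) - 21*I)/(x^3 + x^2 + 25*x + 25)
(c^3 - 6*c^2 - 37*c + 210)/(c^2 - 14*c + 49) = (c^2 + c - 30)/(c - 7)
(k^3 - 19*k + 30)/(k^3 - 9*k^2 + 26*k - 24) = (k + 5)/(k - 4)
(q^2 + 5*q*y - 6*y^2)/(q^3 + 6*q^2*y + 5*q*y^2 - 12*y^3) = (q + 6*y)/(q^2 + 7*q*y + 12*y^2)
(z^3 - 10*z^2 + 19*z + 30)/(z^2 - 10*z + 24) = (z^2 - 4*z - 5)/(z - 4)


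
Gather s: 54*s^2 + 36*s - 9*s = 54*s^2 + 27*s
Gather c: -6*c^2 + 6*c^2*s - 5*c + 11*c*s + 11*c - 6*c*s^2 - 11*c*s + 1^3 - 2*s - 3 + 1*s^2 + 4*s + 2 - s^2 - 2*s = c^2*(6*s - 6) + c*(6 - 6*s^2)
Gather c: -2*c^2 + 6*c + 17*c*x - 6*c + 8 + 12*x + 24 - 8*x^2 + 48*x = -2*c^2 + 17*c*x - 8*x^2 + 60*x + 32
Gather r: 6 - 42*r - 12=-42*r - 6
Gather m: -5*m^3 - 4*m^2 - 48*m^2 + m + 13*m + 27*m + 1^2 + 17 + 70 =-5*m^3 - 52*m^2 + 41*m + 88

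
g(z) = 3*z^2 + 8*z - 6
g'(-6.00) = -28.00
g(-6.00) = 54.00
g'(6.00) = 44.00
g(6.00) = 150.00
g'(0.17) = 9.02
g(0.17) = -4.55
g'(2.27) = 21.62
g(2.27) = 27.62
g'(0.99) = 13.94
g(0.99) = 4.86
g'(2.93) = 25.58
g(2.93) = 43.19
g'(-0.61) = 4.34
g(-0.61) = -9.76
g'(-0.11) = 7.34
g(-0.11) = -6.84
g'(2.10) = 20.60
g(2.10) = 24.03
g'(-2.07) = -4.42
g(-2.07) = -9.71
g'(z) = 6*z + 8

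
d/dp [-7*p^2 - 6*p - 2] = -14*p - 6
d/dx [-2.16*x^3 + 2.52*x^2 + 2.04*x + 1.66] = -6.48*x^2 + 5.04*x + 2.04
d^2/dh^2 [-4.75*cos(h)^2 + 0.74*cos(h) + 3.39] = -0.74*cos(h) + 9.5*cos(2*h)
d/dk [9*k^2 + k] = 18*k + 1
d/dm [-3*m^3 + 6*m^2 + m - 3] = -9*m^2 + 12*m + 1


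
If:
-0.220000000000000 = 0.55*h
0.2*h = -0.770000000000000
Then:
No Solution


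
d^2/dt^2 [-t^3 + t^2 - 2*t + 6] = 2 - 6*t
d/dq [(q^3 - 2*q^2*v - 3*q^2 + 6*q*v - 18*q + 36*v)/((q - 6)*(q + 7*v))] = (q^2 + 14*q*v - 14*v^2 + 27*v)/(q^2 + 14*q*v + 49*v^2)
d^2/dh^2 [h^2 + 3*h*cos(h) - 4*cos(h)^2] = -3*h*cos(h) - 16*sin(h)^2 - 6*sin(h) + 10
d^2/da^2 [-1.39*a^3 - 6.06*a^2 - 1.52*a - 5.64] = -8.34*a - 12.12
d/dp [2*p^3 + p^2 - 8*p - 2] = 6*p^2 + 2*p - 8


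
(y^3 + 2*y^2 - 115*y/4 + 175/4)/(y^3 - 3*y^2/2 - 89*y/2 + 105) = (y - 5/2)/(y - 6)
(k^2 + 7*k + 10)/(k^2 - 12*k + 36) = (k^2 + 7*k + 10)/(k^2 - 12*k + 36)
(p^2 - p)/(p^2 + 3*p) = (p - 1)/(p + 3)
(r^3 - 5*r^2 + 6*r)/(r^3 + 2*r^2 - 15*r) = (r - 2)/(r + 5)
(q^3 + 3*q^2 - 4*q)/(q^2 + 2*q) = (q^2 + 3*q - 4)/(q + 2)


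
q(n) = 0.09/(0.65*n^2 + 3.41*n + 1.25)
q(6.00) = 0.00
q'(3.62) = -0.00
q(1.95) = 0.01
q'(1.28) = -0.01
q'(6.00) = -0.00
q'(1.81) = -0.01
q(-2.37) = -0.03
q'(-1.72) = -0.01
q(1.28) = 0.01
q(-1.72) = -0.03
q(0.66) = 0.02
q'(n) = 0.09*(-1.3*n - 3.41)/(0.65*n^2 + 3.41*n + 1.25)^2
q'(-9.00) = 0.00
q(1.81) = 0.01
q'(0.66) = -0.03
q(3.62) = 0.00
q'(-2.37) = -0.00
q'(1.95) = -0.00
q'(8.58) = -0.00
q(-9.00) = 0.00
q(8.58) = 0.00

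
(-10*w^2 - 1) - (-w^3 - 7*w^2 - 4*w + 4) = w^3 - 3*w^2 + 4*w - 5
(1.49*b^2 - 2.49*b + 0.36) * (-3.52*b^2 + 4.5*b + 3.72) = -5.2448*b^4 + 15.4698*b^3 - 6.9294*b^2 - 7.6428*b + 1.3392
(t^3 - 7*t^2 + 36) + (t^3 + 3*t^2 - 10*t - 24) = 2*t^3 - 4*t^2 - 10*t + 12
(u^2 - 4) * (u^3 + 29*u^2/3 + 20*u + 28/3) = u^5 + 29*u^4/3 + 16*u^3 - 88*u^2/3 - 80*u - 112/3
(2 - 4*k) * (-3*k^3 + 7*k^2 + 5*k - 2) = 12*k^4 - 34*k^3 - 6*k^2 + 18*k - 4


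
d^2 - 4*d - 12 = (d - 6)*(d + 2)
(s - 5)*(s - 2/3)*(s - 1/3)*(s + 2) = s^4 - 4*s^3 - 61*s^2/9 + 28*s/3 - 20/9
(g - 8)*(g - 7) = g^2 - 15*g + 56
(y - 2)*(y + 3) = y^2 + y - 6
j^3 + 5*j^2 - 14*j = j*(j - 2)*(j + 7)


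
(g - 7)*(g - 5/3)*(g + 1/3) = g^3 - 25*g^2/3 + 79*g/9 + 35/9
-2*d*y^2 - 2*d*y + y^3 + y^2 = y*(-2*d + y)*(y + 1)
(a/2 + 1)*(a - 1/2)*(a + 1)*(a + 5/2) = a^4/2 + 5*a^3/2 + 27*a^2/8 + a/8 - 5/4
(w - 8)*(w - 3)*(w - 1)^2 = w^4 - 13*w^3 + 47*w^2 - 59*w + 24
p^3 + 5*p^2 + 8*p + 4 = (p + 1)*(p + 2)^2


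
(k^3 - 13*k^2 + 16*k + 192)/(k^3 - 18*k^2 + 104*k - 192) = (k^2 - 5*k - 24)/(k^2 - 10*k + 24)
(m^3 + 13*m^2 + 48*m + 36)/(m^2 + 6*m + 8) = (m^3 + 13*m^2 + 48*m + 36)/(m^2 + 6*m + 8)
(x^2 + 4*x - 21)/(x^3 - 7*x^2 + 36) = (x + 7)/(x^2 - 4*x - 12)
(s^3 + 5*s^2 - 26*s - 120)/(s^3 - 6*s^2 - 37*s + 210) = (s + 4)/(s - 7)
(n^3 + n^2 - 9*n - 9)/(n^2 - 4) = (n^3 + n^2 - 9*n - 9)/(n^2 - 4)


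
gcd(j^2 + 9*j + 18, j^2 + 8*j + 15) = j + 3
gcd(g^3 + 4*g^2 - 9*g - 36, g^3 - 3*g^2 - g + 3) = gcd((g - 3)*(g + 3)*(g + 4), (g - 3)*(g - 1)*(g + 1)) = g - 3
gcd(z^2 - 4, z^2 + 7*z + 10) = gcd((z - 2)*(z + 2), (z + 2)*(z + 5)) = z + 2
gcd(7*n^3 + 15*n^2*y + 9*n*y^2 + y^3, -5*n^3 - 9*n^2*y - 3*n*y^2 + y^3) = n^2 + 2*n*y + y^2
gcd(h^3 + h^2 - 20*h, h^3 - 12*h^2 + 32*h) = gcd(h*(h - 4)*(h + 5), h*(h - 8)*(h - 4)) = h^2 - 4*h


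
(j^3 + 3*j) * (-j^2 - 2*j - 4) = -j^5 - 2*j^4 - 7*j^3 - 6*j^2 - 12*j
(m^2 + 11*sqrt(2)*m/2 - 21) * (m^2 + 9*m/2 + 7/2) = m^4 + 9*m^3/2 + 11*sqrt(2)*m^3/2 - 35*m^2/2 + 99*sqrt(2)*m^2/4 - 189*m/2 + 77*sqrt(2)*m/4 - 147/2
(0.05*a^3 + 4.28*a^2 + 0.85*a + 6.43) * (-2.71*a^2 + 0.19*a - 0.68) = -0.1355*a^5 - 11.5893*a^4 - 1.5243*a^3 - 20.1742*a^2 + 0.6437*a - 4.3724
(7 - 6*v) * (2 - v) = 6*v^2 - 19*v + 14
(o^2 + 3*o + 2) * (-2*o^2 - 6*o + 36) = -2*o^4 - 12*o^3 + 14*o^2 + 96*o + 72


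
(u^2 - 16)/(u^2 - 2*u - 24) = (u - 4)/(u - 6)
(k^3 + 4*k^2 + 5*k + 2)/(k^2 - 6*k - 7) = (k^2 + 3*k + 2)/(k - 7)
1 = 1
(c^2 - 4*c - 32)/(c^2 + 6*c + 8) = (c - 8)/(c + 2)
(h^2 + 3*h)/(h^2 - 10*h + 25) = h*(h + 3)/(h^2 - 10*h + 25)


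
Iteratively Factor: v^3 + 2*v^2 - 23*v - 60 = (v + 4)*(v^2 - 2*v - 15) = (v - 5)*(v + 4)*(v + 3)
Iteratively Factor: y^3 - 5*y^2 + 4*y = (y)*(y^2 - 5*y + 4) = y*(y - 4)*(y - 1)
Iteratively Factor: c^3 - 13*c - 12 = (c - 4)*(c^2 + 4*c + 3) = (c - 4)*(c + 1)*(c + 3)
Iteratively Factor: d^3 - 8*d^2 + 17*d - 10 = (d - 2)*(d^2 - 6*d + 5) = (d - 2)*(d - 1)*(d - 5)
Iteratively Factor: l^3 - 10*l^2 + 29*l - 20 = (l - 5)*(l^2 - 5*l + 4) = (l - 5)*(l - 1)*(l - 4)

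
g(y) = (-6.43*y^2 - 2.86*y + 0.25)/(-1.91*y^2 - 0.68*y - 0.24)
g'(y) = (-12.86*y - 2.86)/(-1.91*y^2 - 0.68*y - 0.24) + (3.82*y + 0.68)*(-6.43*y^2 - 2.86*y + 0.25)/(-1.91*y^2 - 0.68*y - 0.24)^2 = (-1.0902*y^2 + 4.0414*y + 0.8564)/(3.6481*y^4 + 2.5976*y^3 + 1.3792*y^2 + 0.3264*y + 0.0576)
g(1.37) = 3.31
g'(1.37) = 0.19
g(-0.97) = 2.20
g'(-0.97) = -2.16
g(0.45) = 2.51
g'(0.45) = 2.82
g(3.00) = 3.40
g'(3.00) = 0.01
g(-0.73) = 1.43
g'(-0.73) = -4.61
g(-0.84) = 1.85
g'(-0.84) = -3.20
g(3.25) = 3.40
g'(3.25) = 0.00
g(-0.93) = 2.11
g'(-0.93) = -2.42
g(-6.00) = 3.30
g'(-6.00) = -0.01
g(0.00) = -1.04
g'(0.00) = 14.87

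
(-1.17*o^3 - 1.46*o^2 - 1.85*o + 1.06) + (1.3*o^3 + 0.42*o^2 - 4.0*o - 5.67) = 0.13*o^3 - 1.04*o^2 - 5.85*o - 4.61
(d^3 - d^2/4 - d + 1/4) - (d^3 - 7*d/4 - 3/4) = -d^2/4 + 3*d/4 + 1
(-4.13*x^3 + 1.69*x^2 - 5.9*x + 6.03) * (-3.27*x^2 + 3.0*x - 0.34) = 13.5051*x^5 - 17.9163*x^4 + 25.7672*x^3 - 37.9927*x^2 + 20.096*x - 2.0502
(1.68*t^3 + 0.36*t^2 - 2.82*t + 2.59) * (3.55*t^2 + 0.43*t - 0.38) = 5.964*t^5 + 2.0004*t^4 - 10.4946*t^3 + 7.8451*t^2 + 2.1853*t - 0.9842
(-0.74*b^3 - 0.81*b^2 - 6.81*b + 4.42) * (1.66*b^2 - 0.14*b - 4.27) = -1.2284*b^5 - 1.241*b^4 - 8.0314*b^3 + 11.7493*b^2 + 28.4599*b - 18.8734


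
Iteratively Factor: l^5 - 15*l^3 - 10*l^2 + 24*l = (l)*(l^4 - 15*l^2 - 10*l + 24) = l*(l + 3)*(l^3 - 3*l^2 - 6*l + 8) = l*(l - 1)*(l + 3)*(l^2 - 2*l - 8) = l*(l - 4)*(l - 1)*(l + 3)*(l + 2)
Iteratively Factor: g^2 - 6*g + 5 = (g - 5)*(g - 1)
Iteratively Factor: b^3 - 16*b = (b - 4)*(b^2 + 4*b) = (b - 4)*(b + 4)*(b)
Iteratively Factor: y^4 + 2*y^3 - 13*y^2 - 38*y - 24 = (y + 3)*(y^3 - y^2 - 10*y - 8) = (y + 2)*(y + 3)*(y^2 - 3*y - 4) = (y - 4)*(y + 2)*(y + 3)*(y + 1)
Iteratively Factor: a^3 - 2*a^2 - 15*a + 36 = (a - 3)*(a^2 + a - 12) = (a - 3)^2*(a + 4)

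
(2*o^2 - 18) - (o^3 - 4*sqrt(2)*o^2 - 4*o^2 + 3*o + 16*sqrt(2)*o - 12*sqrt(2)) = -o^3 + 4*sqrt(2)*o^2 + 6*o^2 - 16*sqrt(2)*o - 3*o - 18 + 12*sqrt(2)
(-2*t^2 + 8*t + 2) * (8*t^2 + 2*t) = -16*t^4 + 60*t^3 + 32*t^2 + 4*t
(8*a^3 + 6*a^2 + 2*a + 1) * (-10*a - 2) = -80*a^4 - 76*a^3 - 32*a^2 - 14*a - 2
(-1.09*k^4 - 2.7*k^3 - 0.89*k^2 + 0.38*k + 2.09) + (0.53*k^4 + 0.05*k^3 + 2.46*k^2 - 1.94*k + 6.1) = -0.56*k^4 - 2.65*k^3 + 1.57*k^2 - 1.56*k + 8.19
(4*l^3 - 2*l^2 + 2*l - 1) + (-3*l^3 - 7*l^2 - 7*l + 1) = l^3 - 9*l^2 - 5*l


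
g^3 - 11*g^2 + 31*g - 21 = (g - 7)*(g - 3)*(g - 1)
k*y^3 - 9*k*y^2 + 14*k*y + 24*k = (y - 6)*(y - 4)*(k*y + k)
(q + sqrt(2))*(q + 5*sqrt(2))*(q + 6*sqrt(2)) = q^3 + 12*sqrt(2)*q^2 + 82*q + 60*sqrt(2)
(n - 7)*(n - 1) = n^2 - 8*n + 7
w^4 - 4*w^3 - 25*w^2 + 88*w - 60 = (w - 6)*(w - 2)*(w - 1)*(w + 5)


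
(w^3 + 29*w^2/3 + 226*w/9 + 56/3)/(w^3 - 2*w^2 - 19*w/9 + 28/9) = (3*w^2 + 25*w + 42)/(3*w^2 - 10*w + 7)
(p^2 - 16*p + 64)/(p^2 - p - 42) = (-p^2 + 16*p - 64)/(-p^2 + p + 42)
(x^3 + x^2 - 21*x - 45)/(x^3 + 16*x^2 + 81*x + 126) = (x^2 - 2*x - 15)/(x^2 + 13*x + 42)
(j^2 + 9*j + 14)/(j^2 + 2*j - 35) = (j + 2)/(j - 5)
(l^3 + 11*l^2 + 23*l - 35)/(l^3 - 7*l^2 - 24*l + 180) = (l^2 + 6*l - 7)/(l^2 - 12*l + 36)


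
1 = 1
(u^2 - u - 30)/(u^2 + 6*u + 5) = (u - 6)/(u + 1)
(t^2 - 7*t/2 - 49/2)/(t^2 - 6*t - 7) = (t + 7/2)/(t + 1)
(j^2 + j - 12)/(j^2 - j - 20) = (j - 3)/(j - 5)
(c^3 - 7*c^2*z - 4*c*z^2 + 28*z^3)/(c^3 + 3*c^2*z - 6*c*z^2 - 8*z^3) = (c^2 - 5*c*z - 14*z^2)/(c^2 + 5*c*z + 4*z^2)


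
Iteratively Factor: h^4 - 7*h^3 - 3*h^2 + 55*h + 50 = (h + 2)*(h^3 - 9*h^2 + 15*h + 25) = (h + 1)*(h + 2)*(h^2 - 10*h + 25) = (h - 5)*(h + 1)*(h + 2)*(h - 5)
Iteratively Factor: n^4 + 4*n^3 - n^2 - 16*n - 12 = (n + 2)*(n^3 + 2*n^2 - 5*n - 6) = (n + 1)*(n + 2)*(n^2 + n - 6) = (n + 1)*(n + 2)*(n + 3)*(n - 2)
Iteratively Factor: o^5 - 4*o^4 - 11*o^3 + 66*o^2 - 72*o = (o - 3)*(o^4 - o^3 - 14*o^2 + 24*o) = o*(o - 3)*(o^3 - o^2 - 14*o + 24) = o*(o - 3)*(o + 4)*(o^2 - 5*o + 6) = o*(o - 3)^2*(o + 4)*(o - 2)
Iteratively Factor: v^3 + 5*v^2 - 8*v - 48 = (v + 4)*(v^2 + v - 12) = (v - 3)*(v + 4)*(v + 4)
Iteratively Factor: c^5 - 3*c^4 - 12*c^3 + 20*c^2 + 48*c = (c - 3)*(c^4 - 12*c^2 - 16*c) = (c - 3)*(c + 2)*(c^3 - 2*c^2 - 8*c) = (c - 4)*(c - 3)*(c + 2)*(c^2 + 2*c) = (c - 4)*(c - 3)*(c + 2)^2*(c)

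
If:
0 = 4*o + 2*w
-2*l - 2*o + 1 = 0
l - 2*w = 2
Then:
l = 0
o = 1/2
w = -1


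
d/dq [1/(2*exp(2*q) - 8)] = -exp(2*q)/(exp(2*q) - 4)^2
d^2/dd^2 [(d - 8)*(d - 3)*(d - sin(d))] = d^2*sin(d) - 11*d*sin(d) - 4*d*cos(d) + 6*d + 22*sqrt(2)*sin(d + pi/4) - 22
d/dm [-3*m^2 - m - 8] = -6*m - 1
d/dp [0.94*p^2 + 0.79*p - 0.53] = 1.88*p + 0.79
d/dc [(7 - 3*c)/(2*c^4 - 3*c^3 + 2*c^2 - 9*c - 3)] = (18*c^4 - 74*c^3 + 69*c^2 - 28*c + 72)/(4*c^8 - 12*c^7 + 17*c^6 - 48*c^5 + 46*c^4 - 18*c^3 + 69*c^2 + 54*c + 9)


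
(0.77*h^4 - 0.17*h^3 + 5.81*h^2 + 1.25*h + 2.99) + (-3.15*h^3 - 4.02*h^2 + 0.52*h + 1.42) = 0.77*h^4 - 3.32*h^3 + 1.79*h^2 + 1.77*h + 4.41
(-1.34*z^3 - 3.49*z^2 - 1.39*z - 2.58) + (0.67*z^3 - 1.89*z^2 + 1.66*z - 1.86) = -0.67*z^3 - 5.38*z^2 + 0.27*z - 4.44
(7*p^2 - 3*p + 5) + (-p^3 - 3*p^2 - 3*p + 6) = -p^3 + 4*p^2 - 6*p + 11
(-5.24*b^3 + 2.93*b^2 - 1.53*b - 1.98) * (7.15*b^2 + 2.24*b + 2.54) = -37.466*b^5 + 9.2119*b^4 - 17.6859*b^3 - 10.142*b^2 - 8.3214*b - 5.0292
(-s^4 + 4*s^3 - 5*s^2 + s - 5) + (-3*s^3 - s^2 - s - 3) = -s^4 + s^3 - 6*s^2 - 8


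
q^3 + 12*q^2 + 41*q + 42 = (q + 2)*(q + 3)*(q + 7)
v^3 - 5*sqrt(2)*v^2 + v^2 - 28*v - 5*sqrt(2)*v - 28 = (v + 1)*(v - 7*sqrt(2))*(v + 2*sqrt(2))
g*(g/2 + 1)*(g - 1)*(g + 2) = g^4/2 + 3*g^3/2 - 2*g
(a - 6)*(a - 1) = a^2 - 7*a + 6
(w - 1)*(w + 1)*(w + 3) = w^3 + 3*w^2 - w - 3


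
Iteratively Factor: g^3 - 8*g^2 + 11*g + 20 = (g + 1)*(g^2 - 9*g + 20) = (g - 5)*(g + 1)*(g - 4)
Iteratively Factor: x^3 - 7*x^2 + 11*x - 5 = (x - 1)*(x^2 - 6*x + 5) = (x - 5)*(x - 1)*(x - 1)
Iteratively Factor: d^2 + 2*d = (d)*(d + 2)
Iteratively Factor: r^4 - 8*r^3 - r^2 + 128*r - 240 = (r - 4)*(r^3 - 4*r^2 - 17*r + 60) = (r - 4)*(r + 4)*(r^2 - 8*r + 15) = (r - 4)*(r - 3)*(r + 4)*(r - 5)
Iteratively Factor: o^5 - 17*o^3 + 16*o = (o + 1)*(o^4 - o^3 - 16*o^2 + 16*o) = o*(o + 1)*(o^3 - o^2 - 16*o + 16) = o*(o + 1)*(o + 4)*(o^2 - 5*o + 4) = o*(o - 4)*(o + 1)*(o + 4)*(o - 1)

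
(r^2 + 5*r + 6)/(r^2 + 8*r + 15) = (r + 2)/(r + 5)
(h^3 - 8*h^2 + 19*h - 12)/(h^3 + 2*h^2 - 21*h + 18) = (h - 4)/(h + 6)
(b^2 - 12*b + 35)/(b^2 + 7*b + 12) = (b^2 - 12*b + 35)/(b^2 + 7*b + 12)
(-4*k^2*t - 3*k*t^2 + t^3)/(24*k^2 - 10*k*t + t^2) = t*(k + t)/(-6*k + t)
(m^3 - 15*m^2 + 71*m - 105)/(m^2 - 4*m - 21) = (m^2 - 8*m + 15)/(m + 3)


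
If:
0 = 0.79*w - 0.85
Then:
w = 1.08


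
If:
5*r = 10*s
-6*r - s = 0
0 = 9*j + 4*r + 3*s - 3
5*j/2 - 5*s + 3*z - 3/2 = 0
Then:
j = 1/3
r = 0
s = 0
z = 2/9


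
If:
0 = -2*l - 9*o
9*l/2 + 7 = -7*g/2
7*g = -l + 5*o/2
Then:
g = 28/67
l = -126/67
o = 28/67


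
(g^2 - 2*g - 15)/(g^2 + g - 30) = (g + 3)/(g + 6)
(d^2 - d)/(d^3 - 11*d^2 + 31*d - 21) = d/(d^2 - 10*d + 21)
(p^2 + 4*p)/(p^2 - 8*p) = (p + 4)/(p - 8)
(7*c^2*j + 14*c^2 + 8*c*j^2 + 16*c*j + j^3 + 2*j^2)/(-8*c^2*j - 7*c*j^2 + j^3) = (-7*c*j - 14*c - j^2 - 2*j)/(j*(8*c - j))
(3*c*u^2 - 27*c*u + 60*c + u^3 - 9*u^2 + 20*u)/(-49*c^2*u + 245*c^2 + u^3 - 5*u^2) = (3*c*u - 12*c + u^2 - 4*u)/(-49*c^2 + u^2)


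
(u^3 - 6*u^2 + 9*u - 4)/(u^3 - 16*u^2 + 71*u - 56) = (u^2 - 5*u + 4)/(u^2 - 15*u + 56)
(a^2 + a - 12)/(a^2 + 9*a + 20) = (a - 3)/(a + 5)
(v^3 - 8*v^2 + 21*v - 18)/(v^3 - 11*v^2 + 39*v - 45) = (v - 2)/(v - 5)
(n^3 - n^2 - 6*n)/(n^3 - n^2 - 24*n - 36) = n*(n - 3)/(n^2 - 3*n - 18)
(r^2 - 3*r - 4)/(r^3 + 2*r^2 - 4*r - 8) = (r^2 - 3*r - 4)/(r^3 + 2*r^2 - 4*r - 8)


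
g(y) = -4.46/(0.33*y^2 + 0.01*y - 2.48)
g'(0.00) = 0.01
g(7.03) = -0.32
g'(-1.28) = -0.98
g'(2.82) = 280.49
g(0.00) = 1.80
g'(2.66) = 561.23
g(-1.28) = 2.28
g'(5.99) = 0.20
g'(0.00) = 0.01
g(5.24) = -0.67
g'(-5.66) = -0.26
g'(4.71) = 0.58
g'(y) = -4.46*(-0.66*y - 0.01)/(0.33*y^2 + 0.01*y - 2.48)^2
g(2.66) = 37.65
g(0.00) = 1.80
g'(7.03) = 0.11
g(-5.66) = -0.56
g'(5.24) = 0.35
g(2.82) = -25.86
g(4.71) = -0.91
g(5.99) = -0.47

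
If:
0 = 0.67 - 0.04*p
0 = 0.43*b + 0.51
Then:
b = -1.19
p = 16.75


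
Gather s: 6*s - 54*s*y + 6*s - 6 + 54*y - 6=s*(12 - 54*y) + 54*y - 12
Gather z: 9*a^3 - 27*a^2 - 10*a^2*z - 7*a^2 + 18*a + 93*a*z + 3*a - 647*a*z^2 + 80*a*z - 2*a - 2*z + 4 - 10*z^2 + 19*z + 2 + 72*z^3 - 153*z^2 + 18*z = 9*a^3 - 34*a^2 + 19*a + 72*z^3 + z^2*(-647*a - 163) + z*(-10*a^2 + 173*a + 35) + 6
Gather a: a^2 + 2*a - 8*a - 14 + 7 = a^2 - 6*a - 7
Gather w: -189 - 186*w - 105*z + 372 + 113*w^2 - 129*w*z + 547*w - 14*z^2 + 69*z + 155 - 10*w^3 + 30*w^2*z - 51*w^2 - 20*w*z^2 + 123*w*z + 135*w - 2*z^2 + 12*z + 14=-10*w^3 + w^2*(30*z + 62) + w*(-20*z^2 - 6*z + 496) - 16*z^2 - 24*z + 352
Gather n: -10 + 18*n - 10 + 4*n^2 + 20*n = 4*n^2 + 38*n - 20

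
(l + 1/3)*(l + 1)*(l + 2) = l^3 + 10*l^2/3 + 3*l + 2/3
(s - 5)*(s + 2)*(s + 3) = s^3 - 19*s - 30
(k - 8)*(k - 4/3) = k^2 - 28*k/3 + 32/3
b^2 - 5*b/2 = b*(b - 5/2)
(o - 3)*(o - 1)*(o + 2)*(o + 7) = o^4 + 5*o^3 - 19*o^2 - 29*o + 42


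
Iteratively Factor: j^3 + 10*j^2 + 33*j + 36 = (j + 3)*(j^2 + 7*j + 12) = (j + 3)^2*(j + 4)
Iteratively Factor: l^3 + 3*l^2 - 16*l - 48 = (l + 3)*(l^2 - 16) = (l - 4)*(l + 3)*(l + 4)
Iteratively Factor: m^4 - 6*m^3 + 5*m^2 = (m)*(m^3 - 6*m^2 + 5*m) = m^2*(m^2 - 6*m + 5) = m^2*(m - 1)*(m - 5)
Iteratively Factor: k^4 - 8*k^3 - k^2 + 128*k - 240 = (k - 3)*(k^3 - 5*k^2 - 16*k + 80) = (k - 5)*(k - 3)*(k^2 - 16) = (k - 5)*(k - 4)*(k - 3)*(k + 4)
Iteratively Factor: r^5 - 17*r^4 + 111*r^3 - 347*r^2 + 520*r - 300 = (r - 2)*(r^4 - 15*r^3 + 81*r^2 - 185*r + 150) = (r - 5)*(r - 2)*(r^3 - 10*r^2 + 31*r - 30) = (r - 5)^2*(r - 2)*(r^2 - 5*r + 6) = (r - 5)^2*(r - 2)^2*(r - 3)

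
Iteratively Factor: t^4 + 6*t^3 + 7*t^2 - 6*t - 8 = (t + 4)*(t^3 + 2*t^2 - t - 2) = (t - 1)*(t + 4)*(t^2 + 3*t + 2) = (t - 1)*(t + 2)*(t + 4)*(t + 1)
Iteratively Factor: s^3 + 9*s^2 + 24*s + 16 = (s + 4)*(s^2 + 5*s + 4) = (s + 1)*(s + 4)*(s + 4)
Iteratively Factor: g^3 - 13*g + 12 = (g - 1)*(g^2 + g - 12) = (g - 3)*(g - 1)*(g + 4)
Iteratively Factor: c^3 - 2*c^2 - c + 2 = (c + 1)*(c^2 - 3*c + 2) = (c - 1)*(c + 1)*(c - 2)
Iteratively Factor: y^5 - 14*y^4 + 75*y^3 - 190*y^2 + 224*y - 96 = (y - 4)*(y^4 - 10*y^3 + 35*y^2 - 50*y + 24) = (y - 4)*(y - 2)*(y^3 - 8*y^2 + 19*y - 12) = (y - 4)*(y - 2)*(y - 1)*(y^2 - 7*y + 12) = (y - 4)*(y - 3)*(y - 2)*(y - 1)*(y - 4)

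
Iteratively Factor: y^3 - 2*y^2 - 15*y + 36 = (y + 4)*(y^2 - 6*y + 9) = (y - 3)*(y + 4)*(y - 3)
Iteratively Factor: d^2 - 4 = (d - 2)*(d + 2)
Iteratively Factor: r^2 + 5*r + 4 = (r + 1)*(r + 4)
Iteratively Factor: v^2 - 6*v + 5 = (v - 5)*(v - 1)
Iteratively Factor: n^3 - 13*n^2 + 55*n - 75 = (n - 5)*(n^2 - 8*n + 15) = (n - 5)*(n - 3)*(n - 5)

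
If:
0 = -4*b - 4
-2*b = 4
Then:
No Solution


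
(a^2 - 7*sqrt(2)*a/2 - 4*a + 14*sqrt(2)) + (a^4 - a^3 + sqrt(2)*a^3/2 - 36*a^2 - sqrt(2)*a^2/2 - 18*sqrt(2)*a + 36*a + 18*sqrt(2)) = a^4 - a^3 + sqrt(2)*a^3/2 - 35*a^2 - sqrt(2)*a^2/2 - 43*sqrt(2)*a/2 + 32*a + 32*sqrt(2)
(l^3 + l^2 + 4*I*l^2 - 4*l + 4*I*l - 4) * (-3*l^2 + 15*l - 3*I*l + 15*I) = -3*l^5 + 12*l^4 - 15*I*l^4 + 39*l^3 + 60*I*l^3 - 96*l^2 + 87*I*l^2 - 120*l - 48*I*l - 60*I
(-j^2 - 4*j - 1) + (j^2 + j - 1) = -3*j - 2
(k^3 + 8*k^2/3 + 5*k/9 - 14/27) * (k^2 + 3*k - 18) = k^5 + 17*k^4/3 - 85*k^3/9 - 1265*k^2/27 - 104*k/9 + 28/3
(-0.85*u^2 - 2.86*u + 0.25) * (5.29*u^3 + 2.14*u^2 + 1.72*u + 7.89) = -4.4965*u^5 - 16.9484*u^4 - 6.2599*u^3 - 11.0907*u^2 - 22.1354*u + 1.9725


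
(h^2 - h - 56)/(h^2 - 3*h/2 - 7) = 2*(-h^2 + h + 56)/(-2*h^2 + 3*h + 14)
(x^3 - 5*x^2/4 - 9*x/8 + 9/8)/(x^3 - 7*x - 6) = (x^2 - 9*x/4 + 9/8)/(x^2 - x - 6)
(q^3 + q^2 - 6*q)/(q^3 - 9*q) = (q - 2)/(q - 3)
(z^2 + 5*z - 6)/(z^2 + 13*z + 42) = (z - 1)/(z + 7)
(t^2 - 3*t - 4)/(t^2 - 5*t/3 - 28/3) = 3*(t + 1)/(3*t + 7)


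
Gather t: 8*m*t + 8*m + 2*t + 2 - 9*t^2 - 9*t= 8*m - 9*t^2 + t*(8*m - 7) + 2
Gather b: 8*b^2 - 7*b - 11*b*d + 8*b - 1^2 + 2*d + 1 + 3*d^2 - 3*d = 8*b^2 + b*(1 - 11*d) + 3*d^2 - d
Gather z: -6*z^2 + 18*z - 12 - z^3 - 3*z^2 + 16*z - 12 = -z^3 - 9*z^2 + 34*z - 24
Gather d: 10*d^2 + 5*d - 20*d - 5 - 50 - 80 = 10*d^2 - 15*d - 135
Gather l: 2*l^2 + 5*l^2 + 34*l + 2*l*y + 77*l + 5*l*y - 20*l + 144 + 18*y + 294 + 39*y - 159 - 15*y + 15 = 7*l^2 + l*(7*y + 91) + 42*y + 294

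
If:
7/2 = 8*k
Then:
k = 7/16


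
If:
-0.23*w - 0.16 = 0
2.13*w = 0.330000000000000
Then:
No Solution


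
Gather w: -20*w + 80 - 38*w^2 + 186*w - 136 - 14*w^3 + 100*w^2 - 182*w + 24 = -14*w^3 + 62*w^2 - 16*w - 32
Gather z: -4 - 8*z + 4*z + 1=-4*z - 3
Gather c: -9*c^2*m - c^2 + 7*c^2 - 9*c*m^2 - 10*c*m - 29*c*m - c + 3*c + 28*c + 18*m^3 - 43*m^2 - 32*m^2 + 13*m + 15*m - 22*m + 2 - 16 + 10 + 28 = c^2*(6 - 9*m) + c*(-9*m^2 - 39*m + 30) + 18*m^3 - 75*m^2 + 6*m + 24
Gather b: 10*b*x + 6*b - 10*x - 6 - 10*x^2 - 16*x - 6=b*(10*x + 6) - 10*x^2 - 26*x - 12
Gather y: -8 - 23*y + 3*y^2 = 3*y^2 - 23*y - 8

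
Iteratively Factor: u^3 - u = (u - 1)*(u^2 + u) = u*(u - 1)*(u + 1)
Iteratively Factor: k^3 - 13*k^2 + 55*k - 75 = (k - 5)*(k^2 - 8*k + 15) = (k - 5)*(k - 3)*(k - 5)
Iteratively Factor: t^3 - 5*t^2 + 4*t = (t - 4)*(t^2 - t) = t*(t - 4)*(t - 1)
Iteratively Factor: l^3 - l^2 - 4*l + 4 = (l - 1)*(l^2 - 4) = (l - 1)*(l + 2)*(l - 2)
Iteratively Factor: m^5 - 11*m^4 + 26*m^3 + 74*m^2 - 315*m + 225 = (m + 3)*(m^4 - 14*m^3 + 68*m^2 - 130*m + 75) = (m - 3)*(m + 3)*(m^3 - 11*m^2 + 35*m - 25) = (m - 3)*(m - 1)*(m + 3)*(m^2 - 10*m + 25) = (m - 5)*(m - 3)*(m - 1)*(m + 3)*(m - 5)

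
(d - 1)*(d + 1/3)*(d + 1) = d^3 + d^2/3 - d - 1/3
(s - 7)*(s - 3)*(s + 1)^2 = s^4 - 8*s^3 + 2*s^2 + 32*s + 21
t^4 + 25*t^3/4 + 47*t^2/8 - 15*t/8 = t*(t - 1/4)*(t + 3/2)*(t + 5)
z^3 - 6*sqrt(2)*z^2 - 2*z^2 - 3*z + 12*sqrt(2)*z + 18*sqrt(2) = (z - 3)*(z + 1)*(z - 6*sqrt(2))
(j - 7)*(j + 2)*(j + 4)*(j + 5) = j^4 + 4*j^3 - 39*j^2 - 226*j - 280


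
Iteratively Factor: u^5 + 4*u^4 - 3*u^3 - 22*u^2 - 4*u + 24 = (u + 2)*(u^4 + 2*u^3 - 7*u^2 - 8*u + 12) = (u - 1)*(u + 2)*(u^3 + 3*u^2 - 4*u - 12) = (u - 2)*(u - 1)*(u + 2)*(u^2 + 5*u + 6) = (u - 2)*(u - 1)*(u + 2)^2*(u + 3)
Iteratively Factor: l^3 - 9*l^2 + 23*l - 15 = (l - 1)*(l^2 - 8*l + 15) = (l - 3)*(l - 1)*(l - 5)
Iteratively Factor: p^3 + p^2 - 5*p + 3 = (p - 1)*(p^2 + 2*p - 3) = (p - 1)*(p + 3)*(p - 1)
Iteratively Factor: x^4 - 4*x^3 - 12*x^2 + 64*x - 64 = (x - 2)*(x^3 - 2*x^2 - 16*x + 32) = (x - 2)*(x + 4)*(x^2 - 6*x + 8) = (x - 2)^2*(x + 4)*(x - 4)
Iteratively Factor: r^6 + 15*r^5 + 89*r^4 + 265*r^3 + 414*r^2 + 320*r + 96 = (r + 2)*(r^5 + 13*r^4 + 63*r^3 + 139*r^2 + 136*r + 48) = (r + 1)*(r + 2)*(r^4 + 12*r^3 + 51*r^2 + 88*r + 48) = (r + 1)*(r + 2)*(r + 3)*(r^3 + 9*r^2 + 24*r + 16) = (r + 1)*(r + 2)*(r + 3)*(r + 4)*(r^2 + 5*r + 4) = (r + 1)*(r + 2)*(r + 3)*(r + 4)^2*(r + 1)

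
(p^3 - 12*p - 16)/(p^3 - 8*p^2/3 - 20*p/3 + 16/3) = 3*(p + 2)/(3*p - 2)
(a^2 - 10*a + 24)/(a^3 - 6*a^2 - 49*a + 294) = (a - 4)/(a^2 - 49)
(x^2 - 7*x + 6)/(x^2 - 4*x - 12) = (x - 1)/(x + 2)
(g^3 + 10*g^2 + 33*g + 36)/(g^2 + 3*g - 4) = (g^2 + 6*g + 9)/(g - 1)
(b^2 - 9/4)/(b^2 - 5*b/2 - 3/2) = (9 - 4*b^2)/(2*(-2*b^2 + 5*b + 3))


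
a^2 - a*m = a*(a - m)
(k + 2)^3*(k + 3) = k^4 + 9*k^3 + 30*k^2 + 44*k + 24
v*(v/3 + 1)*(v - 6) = v^3/3 - v^2 - 6*v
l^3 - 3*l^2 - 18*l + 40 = (l - 5)*(l - 2)*(l + 4)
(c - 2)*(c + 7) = c^2 + 5*c - 14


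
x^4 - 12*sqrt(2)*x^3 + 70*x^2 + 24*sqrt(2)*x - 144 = (x - 6*sqrt(2))^2*(x - sqrt(2))*(x + sqrt(2))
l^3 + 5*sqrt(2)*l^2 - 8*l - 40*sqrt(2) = (l - 2*sqrt(2))*(l + 2*sqrt(2))*(l + 5*sqrt(2))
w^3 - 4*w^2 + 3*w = w*(w - 3)*(w - 1)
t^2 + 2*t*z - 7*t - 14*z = (t - 7)*(t + 2*z)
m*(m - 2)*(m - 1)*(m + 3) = m^4 - 7*m^2 + 6*m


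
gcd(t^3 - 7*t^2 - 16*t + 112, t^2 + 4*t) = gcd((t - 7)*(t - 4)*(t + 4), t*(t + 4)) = t + 4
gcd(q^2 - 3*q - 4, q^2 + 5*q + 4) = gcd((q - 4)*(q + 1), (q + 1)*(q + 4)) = q + 1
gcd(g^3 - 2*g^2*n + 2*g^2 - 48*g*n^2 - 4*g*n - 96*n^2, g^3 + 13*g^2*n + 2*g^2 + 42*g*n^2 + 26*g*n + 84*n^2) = g^2 + 6*g*n + 2*g + 12*n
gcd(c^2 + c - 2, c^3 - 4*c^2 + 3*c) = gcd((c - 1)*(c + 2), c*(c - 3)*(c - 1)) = c - 1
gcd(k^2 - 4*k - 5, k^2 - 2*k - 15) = k - 5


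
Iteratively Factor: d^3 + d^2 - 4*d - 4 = (d + 1)*(d^2 - 4) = (d + 1)*(d + 2)*(d - 2)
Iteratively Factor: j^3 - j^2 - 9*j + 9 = (j + 3)*(j^2 - 4*j + 3) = (j - 3)*(j + 3)*(j - 1)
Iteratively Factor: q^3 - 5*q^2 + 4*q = (q - 4)*(q^2 - q) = (q - 4)*(q - 1)*(q)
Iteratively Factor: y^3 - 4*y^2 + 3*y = (y - 3)*(y^2 - y) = y*(y - 3)*(y - 1)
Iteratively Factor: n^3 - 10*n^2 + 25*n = (n - 5)*(n^2 - 5*n) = n*(n - 5)*(n - 5)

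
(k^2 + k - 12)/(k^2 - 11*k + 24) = (k + 4)/(k - 8)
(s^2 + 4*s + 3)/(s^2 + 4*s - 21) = (s^2 + 4*s + 3)/(s^2 + 4*s - 21)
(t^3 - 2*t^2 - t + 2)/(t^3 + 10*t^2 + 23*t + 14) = (t^2 - 3*t + 2)/(t^2 + 9*t + 14)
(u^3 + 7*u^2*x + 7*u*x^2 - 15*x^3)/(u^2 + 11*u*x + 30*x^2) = (u^2 + 2*u*x - 3*x^2)/(u + 6*x)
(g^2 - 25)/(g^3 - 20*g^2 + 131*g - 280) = (g + 5)/(g^2 - 15*g + 56)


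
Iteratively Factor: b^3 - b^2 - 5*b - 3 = (b + 1)*(b^2 - 2*b - 3) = (b + 1)^2*(b - 3)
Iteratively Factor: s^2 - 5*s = (s - 5)*(s)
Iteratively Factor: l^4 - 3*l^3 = (l)*(l^3 - 3*l^2) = l^2*(l^2 - 3*l) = l^2*(l - 3)*(l)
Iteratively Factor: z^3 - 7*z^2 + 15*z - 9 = (z - 1)*(z^2 - 6*z + 9) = (z - 3)*(z - 1)*(z - 3)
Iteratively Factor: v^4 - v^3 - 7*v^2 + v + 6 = (v - 1)*(v^3 - 7*v - 6) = (v - 3)*(v - 1)*(v^2 + 3*v + 2) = (v - 3)*(v - 1)*(v + 1)*(v + 2)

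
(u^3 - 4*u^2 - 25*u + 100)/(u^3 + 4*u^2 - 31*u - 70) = (u^2 + u - 20)/(u^2 + 9*u + 14)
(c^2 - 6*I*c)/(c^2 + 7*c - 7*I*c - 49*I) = c*(c - 6*I)/(c^2 + 7*c*(1 - I) - 49*I)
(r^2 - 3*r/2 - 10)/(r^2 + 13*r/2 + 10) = (r - 4)/(r + 4)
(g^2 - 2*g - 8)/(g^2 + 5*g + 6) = (g - 4)/(g + 3)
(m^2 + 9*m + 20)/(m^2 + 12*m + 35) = (m + 4)/(m + 7)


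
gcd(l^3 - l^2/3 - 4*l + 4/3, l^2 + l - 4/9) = l - 1/3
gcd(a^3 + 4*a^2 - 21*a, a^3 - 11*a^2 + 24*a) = a^2 - 3*a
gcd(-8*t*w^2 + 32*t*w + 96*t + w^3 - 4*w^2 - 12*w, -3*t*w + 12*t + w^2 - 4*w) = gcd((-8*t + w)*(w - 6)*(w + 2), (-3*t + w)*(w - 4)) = 1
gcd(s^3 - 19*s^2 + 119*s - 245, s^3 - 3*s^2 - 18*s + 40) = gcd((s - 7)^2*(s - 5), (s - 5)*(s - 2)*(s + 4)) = s - 5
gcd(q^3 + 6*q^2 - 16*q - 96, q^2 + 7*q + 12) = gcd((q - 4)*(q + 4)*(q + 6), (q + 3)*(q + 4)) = q + 4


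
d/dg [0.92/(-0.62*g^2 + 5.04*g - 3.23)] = (1.1408*g - 4.6368)/(0.62*g^2 - 5.04*g + 3.23)^2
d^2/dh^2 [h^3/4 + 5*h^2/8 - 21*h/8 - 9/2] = 3*h/2 + 5/4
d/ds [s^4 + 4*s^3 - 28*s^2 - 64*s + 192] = 4*s^3 + 12*s^2 - 56*s - 64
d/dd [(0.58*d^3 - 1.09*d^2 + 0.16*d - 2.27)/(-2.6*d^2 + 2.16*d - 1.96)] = (-1.508*d^4 + 2.5056*d^3 - 5.3488*d^2 - 7.5312*d + 4.5896)/(6.76*d^4 - 11.232*d^3 + 14.8576*d^2 - 8.4672*d + 3.8416)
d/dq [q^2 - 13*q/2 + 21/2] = 2*q - 13/2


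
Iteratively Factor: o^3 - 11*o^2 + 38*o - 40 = (o - 5)*(o^2 - 6*o + 8) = (o - 5)*(o - 4)*(o - 2)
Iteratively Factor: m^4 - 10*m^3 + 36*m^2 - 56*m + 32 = (m - 2)*(m^3 - 8*m^2 + 20*m - 16) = (m - 2)^2*(m^2 - 6*m + 8) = (m - 2)^3*(m - 4)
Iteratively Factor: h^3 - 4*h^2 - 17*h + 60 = (h - 3)*(h^2 - h - 20) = (h - 5)*(h - 3)*(h + 4)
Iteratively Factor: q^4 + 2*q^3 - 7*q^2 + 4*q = (q)*(q^3 + 2*q^2 - 7*q + 4) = q*(q + 4)*(q^2 - 2*q + 1) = q*(q - 1)*(q + 4)*(q - 1)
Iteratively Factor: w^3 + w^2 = (w)*(w^2 + w) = w*(w + 1)*(w)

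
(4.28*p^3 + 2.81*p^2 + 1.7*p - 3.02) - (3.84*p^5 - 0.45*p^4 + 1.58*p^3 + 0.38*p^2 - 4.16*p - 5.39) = -3.84*p^5 + 0.45*p^4 + 2.7*p^3 + 2.43*p^2 + 5.86*p + 2.37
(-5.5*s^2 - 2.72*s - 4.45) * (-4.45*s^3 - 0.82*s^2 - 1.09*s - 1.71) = 24.475*s^5 + 16.614*s^4 + 28.0279*s^3 + 16.0188*s^2 + 9.5017*s + 7.6095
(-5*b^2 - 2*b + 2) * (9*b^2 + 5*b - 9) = -45*b^4 - 43*b^3 + 53*b^2 + 28*b - 18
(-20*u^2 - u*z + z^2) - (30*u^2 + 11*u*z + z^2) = -50*u^2 - 12*u*z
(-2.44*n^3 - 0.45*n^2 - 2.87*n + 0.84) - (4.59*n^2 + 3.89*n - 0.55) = -2.44*n^3 - 5.04*n^2 - 6.76*n + 1.39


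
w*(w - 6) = w^2 - 6*w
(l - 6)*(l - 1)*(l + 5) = l^3 - 2*l^2 - 29*l + 30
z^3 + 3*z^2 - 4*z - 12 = (z - 2)*(z + 2)*(z + 3)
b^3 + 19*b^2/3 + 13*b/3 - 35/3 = (b - 1)*(b + 7/3)*(b + 5)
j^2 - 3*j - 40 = (j - 8)*(j + 5)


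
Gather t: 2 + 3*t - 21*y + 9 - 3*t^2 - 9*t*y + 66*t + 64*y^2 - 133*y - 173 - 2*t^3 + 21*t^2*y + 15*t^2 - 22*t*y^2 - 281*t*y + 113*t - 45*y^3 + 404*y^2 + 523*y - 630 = -2*t^3 + t^2*(21*y + 12) + t*(-22*y^2 - 290*y + 182) - 45*y^3 + 468*y^2 + 369*y - 792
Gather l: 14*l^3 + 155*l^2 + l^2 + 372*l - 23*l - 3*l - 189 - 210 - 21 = 14*l^3 + 156*l^2 + 346*l - 420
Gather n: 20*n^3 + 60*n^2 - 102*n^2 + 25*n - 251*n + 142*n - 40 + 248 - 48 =20*n^3 - 42*n^2 - 84*n + 160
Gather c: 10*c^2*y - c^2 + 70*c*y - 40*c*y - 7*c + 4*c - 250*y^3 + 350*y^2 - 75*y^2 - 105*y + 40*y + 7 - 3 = c^2*(10*y - 1) + c*(30*y - 3) - 250*y^3 + 275*y^2 - 65*y + 4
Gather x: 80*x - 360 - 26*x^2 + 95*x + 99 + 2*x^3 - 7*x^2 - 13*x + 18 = 2*x^3 - 33*x^2 + 162*x - 243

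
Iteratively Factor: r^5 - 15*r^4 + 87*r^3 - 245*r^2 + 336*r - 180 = (r - 3)*(r^4 - 12*r^3 + 51*r^2 - 92*r + 60) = (r - 3)^2*(r^3 - 9*r^2 + 24*r - 20) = (r - 5)*(r - 3)^2*(r^2 - 4*r + 4) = (r - 5)*(r - 3)^2*(r - 2)*(r - 2)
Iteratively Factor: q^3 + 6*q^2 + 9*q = (q + 3)*(q^2 + 3*q) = q*(q + 3)*(q + 3)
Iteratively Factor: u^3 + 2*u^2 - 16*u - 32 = (u - 4)*(u^2 + 6*u + 8) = (u - 4)*(u + 4)*(u + 2)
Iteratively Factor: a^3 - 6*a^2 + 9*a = (a - 3)*(a^2 - 3*a) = a*(a - 3)*(a - 3)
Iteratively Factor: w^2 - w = (w - 1)*(w)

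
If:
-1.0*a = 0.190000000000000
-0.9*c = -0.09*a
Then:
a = -0.19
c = -0.02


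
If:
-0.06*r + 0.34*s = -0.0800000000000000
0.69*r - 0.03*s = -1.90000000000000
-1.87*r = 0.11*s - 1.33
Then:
No Solution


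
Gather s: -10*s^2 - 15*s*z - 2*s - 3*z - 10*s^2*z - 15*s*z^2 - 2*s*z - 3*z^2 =s^2*(-10*z - 10) + s*(-15*z^2 - 17*z - 2) - 3*z^2 - 3*z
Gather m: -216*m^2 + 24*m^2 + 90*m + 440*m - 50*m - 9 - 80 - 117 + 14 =-192*m^2 + 480*m - 192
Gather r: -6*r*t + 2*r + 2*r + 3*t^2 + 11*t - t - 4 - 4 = r*(4 - 6*t) + 3*t^2 + 10*t - 8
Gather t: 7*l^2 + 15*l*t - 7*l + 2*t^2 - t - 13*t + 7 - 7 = 7*l^2 - 7*l + 2*t^2 + t*(15*l - 14)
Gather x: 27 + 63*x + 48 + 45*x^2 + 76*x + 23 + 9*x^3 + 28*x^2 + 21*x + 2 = 9*x^3 + 73*x^2 + 160*x + 100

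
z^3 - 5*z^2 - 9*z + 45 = (z - 5)*(z - 3)*(z + 3)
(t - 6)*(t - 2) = t^2 - 8*t + 12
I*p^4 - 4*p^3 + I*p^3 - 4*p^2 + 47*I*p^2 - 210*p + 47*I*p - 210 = (p - 7*I)*(p + 5*I)*(p + 6*I)*(I*p + I)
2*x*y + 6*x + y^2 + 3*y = (2*x + y)*(y + 3)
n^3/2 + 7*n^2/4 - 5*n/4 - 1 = (n/2 + 1/4)*(n - 1)*(n + 4)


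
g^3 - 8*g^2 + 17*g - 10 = (g - 5)*(g - 2)*(g - 1)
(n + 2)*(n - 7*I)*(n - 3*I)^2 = n^4 + 2*n^3 - 13*I*n^3 - 51*n^2 - 26*I*n^2 - 102*n + 63*I*n + 126*I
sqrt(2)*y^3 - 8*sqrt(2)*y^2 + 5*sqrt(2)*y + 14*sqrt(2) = (y - 7)*(y - 2)*(sqrt(2)*y + sqrt(2))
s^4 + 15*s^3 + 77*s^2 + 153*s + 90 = (s + 1)*(s + 3)*(s + 5)*(s + 6)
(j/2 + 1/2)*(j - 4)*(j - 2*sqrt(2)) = j^3/2 - 3*j^2/2 - sqrt(2)*j^2 - 2*j + 3*sqrt(2)*j + 4*sqrt(2)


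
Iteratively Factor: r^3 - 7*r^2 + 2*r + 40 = (r + 2)*(r^2 - 9*r + 20) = (r - 5)*(r + 2)*(r - 4)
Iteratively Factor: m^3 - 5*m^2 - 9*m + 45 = (m + 3)*(m^2 - 8*m + 15) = (m - 5)*(m + 3)*(m - 3)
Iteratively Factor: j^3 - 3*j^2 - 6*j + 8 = (j - 4)*(j^2 + j - 2) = (j - 4)*(j + 2)*(j - 1)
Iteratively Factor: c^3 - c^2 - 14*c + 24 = (c - 3)*(c^2 + 2*c - 8) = (c - 3)*(c - 2)*(c + 4)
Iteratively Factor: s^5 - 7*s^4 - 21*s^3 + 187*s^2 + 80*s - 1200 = (s - 4)*(s^4 - 3*s^3 - 33*s^2 + 55*s + 300) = (s - 4)*(s + 3)*(s^3 - 6*s^2 - 15*s + 100) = (s - 5)*(s - 4)*(s + 3)*(s^2 - s - 20) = (s - 5)*(s - 4)*(s + 3)*(s + 4)*(s - 5)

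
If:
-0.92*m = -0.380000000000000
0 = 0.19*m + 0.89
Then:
No Solution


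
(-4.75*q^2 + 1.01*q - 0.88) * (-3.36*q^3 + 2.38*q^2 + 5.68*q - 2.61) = 15.96*q^5 - 14.6986*q^4 - 21.6194*q^3 + 16.0399*q^2 - 7.6345*q + 2.2968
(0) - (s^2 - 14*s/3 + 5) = -s^2 + 14*s/3 - 5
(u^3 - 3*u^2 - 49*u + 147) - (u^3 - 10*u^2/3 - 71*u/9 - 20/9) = u^2/3 - 370*u/9 + 1343/9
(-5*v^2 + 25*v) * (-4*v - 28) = 20*v^3 + 40*v^2 - 700*v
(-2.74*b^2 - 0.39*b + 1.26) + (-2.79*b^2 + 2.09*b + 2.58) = -5.53*b^2 + 1.7*b + 3.84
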